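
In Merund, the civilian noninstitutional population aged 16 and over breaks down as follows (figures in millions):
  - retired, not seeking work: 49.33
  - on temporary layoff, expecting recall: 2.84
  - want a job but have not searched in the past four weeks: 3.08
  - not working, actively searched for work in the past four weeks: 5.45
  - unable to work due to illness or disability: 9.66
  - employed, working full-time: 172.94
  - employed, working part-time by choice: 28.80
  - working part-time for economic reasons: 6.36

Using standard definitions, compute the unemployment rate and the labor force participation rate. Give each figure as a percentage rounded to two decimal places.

Unemployment rate ≈ 3.83%; labor force participation rate ≈ 77.71%.

Employed = 172.94 + 28.80 + 6.36 = 208.10 million (anyone who worked, including part-time for economic reasons, counts as employed).
Unemployed = 2.84 + 5.45 = 8.29 million (jobless and actively searching, or on temporary layoff).
Labor force = 208.10 + 8.29 = 216.39 million.
Not in labor force = 49.33 + 3.08 + 9.66 = 62.07 million (those not working and not actively searching are outside the labor force — including those who want a job but have given up searching).
Civilian working-age population = 216.39 + 62.07 = 278.46 million.
Unemployment rate = 8.29 / 216.39 = 3.83%.
Labor force participation rate = 216.39 / 278.46 = 77.71%.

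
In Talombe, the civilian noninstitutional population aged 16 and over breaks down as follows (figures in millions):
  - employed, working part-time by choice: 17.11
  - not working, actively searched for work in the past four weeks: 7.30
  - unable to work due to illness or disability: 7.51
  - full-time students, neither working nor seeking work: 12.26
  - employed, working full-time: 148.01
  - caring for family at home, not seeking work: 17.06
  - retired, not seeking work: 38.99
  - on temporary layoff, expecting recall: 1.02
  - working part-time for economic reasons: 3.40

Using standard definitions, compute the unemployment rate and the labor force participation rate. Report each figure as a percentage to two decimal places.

Unemployment rate ≈ 4.70%; labor force participation rate ≈ 69.99%.

Employed = 17.11 + 148.01 + 3.40 = 168.52 million (anyone who worked, including part-time for economic reasons, counts as employed).
Unemployed = 7.30 + 1.02 = 8.32 million (jobless and actively searching, or on temporary layoff).
Labor force = 168.52 + 8.32 = 176.84 million.
Not in labor force = 7.51 + 12.26 + 17.06 + 38.99 = 75.82 million (those not working and not actively searching are outside the labor force).
Civilian working-age population = 176.84 + 75.82 = 252.66 million.
Unemployment rate = 8.32 / 176.84 = 4.70%.
Labor force participation rate = 176.84 / 252.66 = 69.99%.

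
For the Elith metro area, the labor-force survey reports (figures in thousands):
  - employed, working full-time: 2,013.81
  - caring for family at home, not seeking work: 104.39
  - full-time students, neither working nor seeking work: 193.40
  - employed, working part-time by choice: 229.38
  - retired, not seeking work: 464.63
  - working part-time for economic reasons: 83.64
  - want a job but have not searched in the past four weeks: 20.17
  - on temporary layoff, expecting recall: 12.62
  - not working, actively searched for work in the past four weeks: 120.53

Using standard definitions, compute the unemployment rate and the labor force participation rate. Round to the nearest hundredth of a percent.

Employed = 2,013.81 + 229.38 + 83.64 = 2,326.83 thousand (anyone who worked, including part-time for economic reasons, counts as employed).
Unemployed = 12.62 + 120.53 = 133.15 thousand (jobless and actively searching, or on temporary layoff).
Labor force = 2,326.83 + 133.15 = 2,459.98 thousand.
Not in labor force = 104.39 + 193.40 + 464.63 + 20.17 = 782.59 thousand (those not working and not actively searching are outside the labor force — including those who want a job but have given up searching).
Civilian working-age population = 2,459.98 + 782.59 = 3,242.57 thousand.
Unemployment rate = 133.15 / 2,459.98 = 5.41%.
Labor force participation rate = 2,459.98 / 3,242.57 = 75.87%.

Unemployment rate ≈ 5.41%; labor force participation rate ≈ 75.87%.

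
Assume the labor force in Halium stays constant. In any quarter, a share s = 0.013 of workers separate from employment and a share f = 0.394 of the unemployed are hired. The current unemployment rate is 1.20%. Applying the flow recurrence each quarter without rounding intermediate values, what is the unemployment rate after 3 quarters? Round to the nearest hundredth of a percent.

Unemployment rate after three quarters ≈ 2.78%.

With a fixed labor force, u_{t+1} = u_t + s·(1−u_t) − f·u_t = u_t·(1−s−f) + s.
Here 1−s−f = 0.593 and s = 0.013.
u_1 = 0.012000 × 0.593 + 0.013 = 0.020116.
u_2 = 0.020116 × 0.593 + 0.013 = 0.024929.
u_3 = 0.024929 × 0.593 + 0.013 = 0.027783.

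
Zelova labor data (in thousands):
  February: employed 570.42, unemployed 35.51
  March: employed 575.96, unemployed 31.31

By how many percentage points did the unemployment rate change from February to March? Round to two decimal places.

February: labor force = 570.42 + 35.51 = 605.93; u = 35.51/605.93 = 5.86%.
March: labor force = 575.96 + 31.31 = 607.27; u = 31.31/607.27 = 5.16%.
Change = 5.16% − 5.86% = −0.70 pp.

The unemployment rate changed by −0.70 percentage points.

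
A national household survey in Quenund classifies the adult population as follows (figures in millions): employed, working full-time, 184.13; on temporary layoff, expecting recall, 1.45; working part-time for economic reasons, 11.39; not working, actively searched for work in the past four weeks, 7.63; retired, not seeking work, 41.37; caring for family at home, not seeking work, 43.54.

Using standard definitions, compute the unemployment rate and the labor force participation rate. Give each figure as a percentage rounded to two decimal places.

Unemployment rate ≈ 4.44%; labor force participation rate ≈ 70.67%.

Employed = 184.13 + 11.39 = 195.52 million (anyone who worked, including part-time for economic reasons, counts as employed).
Unemployed = 1.45 + 7.63 = 9.08 million (jobless and actively searching, or on temporary layoff).
Labor force = 195.52 + 9.08 = 204.60 million.
Not in labor force = 41.37 + 43.54 = 84.91 million (those not working and not actively searching are outside the labor force).
Civilian working-age population = 204.60 + 84.91 = 289.51 million.
Unemployment rate = 9.08 / 204.60 = 4.44%.
Labor force participation rate = 204.60 / 289.51 = 70.67%.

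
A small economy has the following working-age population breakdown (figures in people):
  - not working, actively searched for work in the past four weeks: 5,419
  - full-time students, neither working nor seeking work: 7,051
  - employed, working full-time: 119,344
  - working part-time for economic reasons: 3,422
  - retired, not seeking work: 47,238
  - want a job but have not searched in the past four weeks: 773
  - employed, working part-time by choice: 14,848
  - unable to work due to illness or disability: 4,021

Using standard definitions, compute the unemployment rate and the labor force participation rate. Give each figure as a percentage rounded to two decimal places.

Unemployment rate ≈ 3.79%; labor force participation rate ≈ 70.77%.

Employed = 119,344 + 3,422 + 14,848 = 137,614 (anyone who worked, including part-time for economic reasons, counts as employed).
Unemployed = 5,419.
Labor force = 137,614 + 5,419 = 143,033.
Not in labor force = 7,051 + 47,238 + 773 + 4,021 = 59,083 (those not working and not actively searching are outside the labor force — including those who want a job but have given up searching).
Civilian working-age population = 143,033 + 59,083 = 202,116.
Unemployment rate = 5,419 / 143,033 = 3.79%.
Labor force participation rate = 143,033 / 202,116 = 70.77%.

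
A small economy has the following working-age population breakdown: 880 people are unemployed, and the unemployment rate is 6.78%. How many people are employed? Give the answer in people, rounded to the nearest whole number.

About 12,099 are employed.

Labor force = U / u = 880 / 0.0678 ≈ 12,979.
Employed = labor force − unemployed = 12,979 − 880 = 12,099.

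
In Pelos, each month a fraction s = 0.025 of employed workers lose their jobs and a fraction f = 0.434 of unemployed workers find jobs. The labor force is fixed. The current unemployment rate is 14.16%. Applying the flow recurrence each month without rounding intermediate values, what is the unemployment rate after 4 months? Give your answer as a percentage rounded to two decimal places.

With a fixed labor force, u_{t+1} = u_t + s·(1−u_t) − f·u_t = u_t·(1−s−f) + s.
Here 1−s−f = 0.541 and s = 0.025.
u_1 = 0.141600 × 0.541 + 0.025 = 0.101606.
u_2 = 0.101606 × 0.541 + 0.025 = 0.079969.
u_3 = 0.079969 × 0.541 + 0.025 = 0.068263.
u_4 = 0.068263 × 0.541 + 0.025 = 0.061930.

Unemployment rate after four months ≈ 6.19%.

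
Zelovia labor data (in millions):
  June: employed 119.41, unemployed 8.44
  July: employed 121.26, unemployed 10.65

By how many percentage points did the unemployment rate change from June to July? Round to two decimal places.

The unemployment rate changed by +1.47 percentage points.

June: labor force = 119.41 + 8.44 = 127.85; u = 8.44/127.85 = 6.60%.
July: labor force = 121.26 + 10.65 = 131.91; u = 10.65/131.91 = 8.07%.
Change = 8.07% − 6.60% = +1.47 pp.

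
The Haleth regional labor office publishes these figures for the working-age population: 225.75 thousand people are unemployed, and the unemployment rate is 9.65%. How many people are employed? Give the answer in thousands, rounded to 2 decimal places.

About 2,113.63 thousand are employed.

Labor force = U / u = 225.75 / 0.0965 ≈ 2,339.38 thousand.
Employed = labor force − unemployed = 2,339.38 − 225.75 = 2,113.63 thousand.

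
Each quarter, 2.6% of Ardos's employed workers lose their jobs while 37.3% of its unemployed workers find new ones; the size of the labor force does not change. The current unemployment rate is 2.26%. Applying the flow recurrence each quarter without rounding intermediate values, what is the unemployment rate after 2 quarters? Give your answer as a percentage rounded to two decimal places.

With a fixed labor force, u_{t+1} = u_t + s·(1−u_t) − f·u_t = u_t·(1−s−f) + s.
Here 1−s−f = 0.601 and s = 0.026.
u_1 = 0.022600 × 0.601 + 0.026 = 0.039583.
u_2 = 0.039583 × 0.601 + 0.026 = 0.049789.

Unemployment rate after two quarters ≈ 4.98%.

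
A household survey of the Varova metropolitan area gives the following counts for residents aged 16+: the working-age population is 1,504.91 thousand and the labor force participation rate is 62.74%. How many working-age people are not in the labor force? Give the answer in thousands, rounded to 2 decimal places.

Share not in the labor force = 1 − 0.6274 = 0.3726.
Not in labor force = 0.3726 × 1,504.91 ≈ 560.73 thousand.

About 560.73 thousand are not in the labor force.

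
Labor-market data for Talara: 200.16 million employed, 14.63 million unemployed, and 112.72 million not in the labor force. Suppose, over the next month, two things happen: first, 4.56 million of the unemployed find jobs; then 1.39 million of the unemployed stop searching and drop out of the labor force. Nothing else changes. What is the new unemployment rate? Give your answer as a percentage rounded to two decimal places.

Initially, labor force = 200.16 + 14.63 = 214.79 million, so u = 14.63/214.79 = 6.81%.
After the first change, unemployed falls and employed rises by 4.56; labor force unchanged → E = 204.72, U = 10.07, labor force = 214.79 million.
After the second change, unemployed and labor force both fall by 1.39 → E = 204.72, U = 8.68, labor force = 213.40 million.
New unemployment rate = 8.68 / 213.40 = 4.07%.

New unemployment rate ≈ 4.07%.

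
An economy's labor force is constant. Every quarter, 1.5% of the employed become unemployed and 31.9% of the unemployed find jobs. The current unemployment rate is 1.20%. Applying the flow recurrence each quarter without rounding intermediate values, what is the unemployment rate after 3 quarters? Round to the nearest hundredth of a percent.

With a fixed labor force, u_{t+1} = u_t + s·(1−u_t) − f·u_t = u_t·(1−s−f) + s.
Here 1−s−f = 0.666 and s = 0.015.
u_1 = 0.012000 × 0.666 + 0.015 = 0.022992.
u_2 = 0.022992 × 0.666 + 0.015 = 0.030313.
u_3 = 0.030313 × 0.666 + 0.015 = 0.035188.

Unemployment rate after three quarters ≈ 3.52%.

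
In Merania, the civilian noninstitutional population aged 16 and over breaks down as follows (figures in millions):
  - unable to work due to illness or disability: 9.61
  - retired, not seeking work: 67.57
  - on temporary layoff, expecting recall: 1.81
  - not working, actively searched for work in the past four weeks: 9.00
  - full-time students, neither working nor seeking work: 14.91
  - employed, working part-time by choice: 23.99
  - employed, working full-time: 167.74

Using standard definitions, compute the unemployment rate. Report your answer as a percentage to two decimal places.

Unemployment rate ≈ 5.34%.

Employed = 23.99 + 167.74 = 191.73 million.
Unemployed = 1.81 + 9.00 = 10.81 million (jobless and actively searching, or on temporary layoff).
Labor force = 191.73 + 10.81 = 202.54 million.
Unemployment rate = 10.81 / 202.54 = 5.34%.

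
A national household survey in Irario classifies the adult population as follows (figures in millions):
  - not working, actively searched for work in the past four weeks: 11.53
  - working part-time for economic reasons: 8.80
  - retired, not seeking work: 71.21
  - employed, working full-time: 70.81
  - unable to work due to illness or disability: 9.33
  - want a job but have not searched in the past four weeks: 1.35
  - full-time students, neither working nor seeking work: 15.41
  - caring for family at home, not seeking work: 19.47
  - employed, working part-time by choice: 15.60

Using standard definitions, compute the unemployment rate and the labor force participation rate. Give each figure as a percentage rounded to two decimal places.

Unemployment rate ≈ 10.80%; labor force participation rate ≈ 47.76%.

Employed = 8.80 + 70.81 + 15.60 = 95.21 million (anyone who worked, including part-time for economic reasons, counts as employed).
Unemployed = 11.53 million.
Labor force = 95.21 + 11.53 = 106.74 million.
Not in labor force = 71.21 + 9.33 + 1.35 + 15.41 + 19.47 = 116.77 million (those not working and not actively searching are outside the labor force — including those who want a job but have given up searching).
Civilian working-age population = 106.74 + 116.77 = 223.51 million.
Unemployment rate = 11.53 / 106.74 = 10.80%.
Labor force participation rate = 106.74 / 223.51 = 47.76%.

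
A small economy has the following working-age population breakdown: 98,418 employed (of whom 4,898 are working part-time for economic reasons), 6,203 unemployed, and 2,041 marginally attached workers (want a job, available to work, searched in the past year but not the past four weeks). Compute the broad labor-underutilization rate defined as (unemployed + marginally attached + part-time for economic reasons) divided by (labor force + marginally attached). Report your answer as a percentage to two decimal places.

Labor force = 98,418 + 6,203 = 104,621.
Numerator = 6,203 + 2,041 + 4,898 = 13,142.
Denominator = 104,621 + 2,041 = 106,662.
Broad rate = 13,142 / 106,662 = 12.32%.

Broad underutilization rate ≈ 12.32%.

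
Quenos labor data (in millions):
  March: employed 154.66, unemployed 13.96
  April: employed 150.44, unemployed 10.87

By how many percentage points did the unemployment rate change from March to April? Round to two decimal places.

The unemployment rate changed by −1.54 percentage points.

March: labor force = 154.66 + 13.96 = 168.62; u = 13.96/168.62 = 8.28%.
April: labor force = 150.44 + 10.87 = 161.31; u = 10.87/161.31 = 6.74%.
Change = 6.74% − 8.28% = −1.54 pp.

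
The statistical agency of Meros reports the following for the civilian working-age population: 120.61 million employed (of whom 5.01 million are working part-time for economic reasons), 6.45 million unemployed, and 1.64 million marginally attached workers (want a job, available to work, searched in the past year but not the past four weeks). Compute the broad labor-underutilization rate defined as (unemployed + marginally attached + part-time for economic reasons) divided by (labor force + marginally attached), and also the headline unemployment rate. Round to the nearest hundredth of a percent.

Labor force = 120.61 + 6.45 = 127.06 million.
Numerator = 6.45 + 1.64 + 5.01 = 13.10 million.
Denominator = 127.06 + 1.64 = 128.70 million.
Broad rate = 13.10 / 128.70 = 10.18%.
Headline unemployment rate = 6.45 / 127.06 = 5.08%.

Broad underutilization rate ≈ 10.18%; headline unemployment rate ≈ 5.08%.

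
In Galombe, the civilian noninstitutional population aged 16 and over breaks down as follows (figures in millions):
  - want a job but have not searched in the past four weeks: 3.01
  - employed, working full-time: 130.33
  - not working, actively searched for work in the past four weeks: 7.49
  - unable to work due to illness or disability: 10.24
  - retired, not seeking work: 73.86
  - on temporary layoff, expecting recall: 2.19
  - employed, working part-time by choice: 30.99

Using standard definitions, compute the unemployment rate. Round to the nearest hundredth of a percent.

Unemployment rate ≈ 5.66%.

Employed = 130.33 + 30.99 = 161.32 million.
Unemployed = 7.49 + 2.19 = 9.68 million (jobless and actively searching, or on temporary layoff).
Labor force = 161.32 + 9.68 = 171.00 million.
Unemployment rate = 9.68 / 171.00 = 5.66%.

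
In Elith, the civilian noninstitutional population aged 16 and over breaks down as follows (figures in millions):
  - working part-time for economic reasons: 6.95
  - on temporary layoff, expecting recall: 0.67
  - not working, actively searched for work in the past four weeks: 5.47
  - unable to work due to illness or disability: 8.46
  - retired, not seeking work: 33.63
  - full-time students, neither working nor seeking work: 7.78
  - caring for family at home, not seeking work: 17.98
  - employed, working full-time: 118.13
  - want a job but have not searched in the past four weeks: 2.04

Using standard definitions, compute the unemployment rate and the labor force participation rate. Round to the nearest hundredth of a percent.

Unemployment rate ≈ 4.68%; labor force participation rate ≈ 65.25%.

Employed = 6.95 + 118.13 = 125.08 million (anyone who worked, including part-time for economic reasons, counts as employed).
Unemployed = 0.67 + 5.47 = 6.14 million (jobless and actively searching, or on temporary layoff).
Labor force = 125.08 + 6.14 = 131.22 million.
Not in labor force = 8.46 + 33.63 + 7.78 + 17.98 + 2.04 = 69.89 million (those not working and not actively searching are outside the labor force — including those who want a job but have given up searching).
Civilian working-age population = 131.22 + 69.89 = 201.11 million.
Unemployment rate = 6.14 / 131.22 = 4.68%.
Labor force participation rate = 131.22 / 201.11 = 65.25%.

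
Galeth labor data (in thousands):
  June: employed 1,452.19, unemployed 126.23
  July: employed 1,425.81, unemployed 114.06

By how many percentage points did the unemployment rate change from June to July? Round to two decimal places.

The unemployment rate changed by −0.59 percentage points.

June: labor force = 1,452.19 + 126.23 = 1,578.42; u = 126.23/1,578.42 = 8.00%.
July: labor force = 1,425.81 + 114.06 = 1,539.87; u = 114.06/1,539.87 = 7.41%.
Change = 7.41% − 8.00% = −0.59 pp.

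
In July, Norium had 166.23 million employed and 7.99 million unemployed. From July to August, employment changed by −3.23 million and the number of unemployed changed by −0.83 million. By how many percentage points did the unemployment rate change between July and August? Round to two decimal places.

July: labor force = 166.23 + 7.99 = 174.22; u = 7.99/174.22 = 4.59%.
August: labor force = 163.00 + 7.16 = 170.16; u = 7.16/170.16 = 4.21%.
Change = 4.21% − 4.59% = −0.38 pp.

The unemployment rate changed by −0.38 percentage points.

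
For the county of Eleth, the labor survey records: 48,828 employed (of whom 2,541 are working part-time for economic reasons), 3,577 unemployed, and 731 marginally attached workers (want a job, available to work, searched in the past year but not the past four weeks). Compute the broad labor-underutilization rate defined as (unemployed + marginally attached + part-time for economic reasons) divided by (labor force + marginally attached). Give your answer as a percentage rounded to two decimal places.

Labor force = 48,828 + 3,577 = 52,405.
Numerator = 3,577 + 731 + 2,541 = 6,849.
Denominator = 52,405 + 731 = 53,136.
Broad rate = 6,849 / 53,136 = 12.89%.

Broad underutilization rate ≈ 12.89%.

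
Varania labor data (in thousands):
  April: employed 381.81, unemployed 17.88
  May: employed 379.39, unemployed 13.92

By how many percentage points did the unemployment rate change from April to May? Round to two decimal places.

The unemployment rate changed by −0.93 percentage points.

April: labor force = 381.81 + 17.88 = 399.69; u = 17.88/399.69 = 4.47%.
May: labor force = 379.39 + 13.92 = 393.31; u = 13.92/393.31 = 3.54%.
Change = 3.54% − 4.47% = −0.93 pp.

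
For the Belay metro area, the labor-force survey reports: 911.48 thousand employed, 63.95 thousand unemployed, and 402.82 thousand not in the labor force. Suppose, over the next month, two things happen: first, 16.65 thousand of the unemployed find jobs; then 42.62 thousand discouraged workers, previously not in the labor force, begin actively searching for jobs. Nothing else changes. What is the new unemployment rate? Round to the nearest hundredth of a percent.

Initially, labor force = 911.48 + 63.95 = 975.43 thousand, so u = 63.95/975.43 = 6.56%.
After the first change, unemployed falls and employed rises by 16.65; labor force unchanged → E = 928.13, U = 47.30, labor force = 975.43 thousand.
After the second change, unemployed and labor force both rise by 42.62 → E = 928.13, U = 89.92, labor force = 1,018.05 thousand.
New unemployment rate = 89.92 / 1,018.05 = 8.83%.

New unemployment rate ≈ 8.83%.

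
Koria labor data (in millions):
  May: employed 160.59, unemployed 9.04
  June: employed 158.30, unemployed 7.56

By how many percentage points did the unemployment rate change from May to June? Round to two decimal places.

May: labor force = 160.59 + 9.04 = 169.63; u = 9.04/169.63 = 5.33%.
June: labor force = 158.30 + 7.56 = 165.86; u = 7.56/165.86 = 4.56%.
Change = 4.56% − 5.33% = −0.77 pp.

The unemployment rate changed by −0.77 percentage points.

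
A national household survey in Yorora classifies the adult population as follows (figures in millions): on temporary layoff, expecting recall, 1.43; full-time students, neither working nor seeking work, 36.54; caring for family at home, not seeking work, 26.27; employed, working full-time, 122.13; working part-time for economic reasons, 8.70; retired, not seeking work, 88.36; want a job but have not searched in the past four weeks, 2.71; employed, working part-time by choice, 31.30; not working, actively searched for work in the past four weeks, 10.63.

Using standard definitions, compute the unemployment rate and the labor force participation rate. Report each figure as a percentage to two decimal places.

Unemployment rate ≈ 6.92%; labor force participation rate ≈ 53.10%.

Employed = 122.13 + 8.70 + 31.30 = 162.13 million (anyone who worked, including part-time for economic reasons, counts as employed).
Unemployed = 1.43 + 10.63 = 12.06 million (jobless and actively searching, or on temporary layoff).
Labor force = 162.13 + 12.06 = 174.19 million.
Not in labor force = 36.54 + 26.27 + 88.36 + 2.71 = 153.88 million (those not working and not actively searching are outside the labor force — including those who want a job but have given up searching).
Civilian working-age population = 174.19 + 153.88 = 328.07 million.
Unemployment rate = 12.06 / 174.19 = 6.92%.
Labor force participation rate = 174.19 / 328.07 = 53.10%.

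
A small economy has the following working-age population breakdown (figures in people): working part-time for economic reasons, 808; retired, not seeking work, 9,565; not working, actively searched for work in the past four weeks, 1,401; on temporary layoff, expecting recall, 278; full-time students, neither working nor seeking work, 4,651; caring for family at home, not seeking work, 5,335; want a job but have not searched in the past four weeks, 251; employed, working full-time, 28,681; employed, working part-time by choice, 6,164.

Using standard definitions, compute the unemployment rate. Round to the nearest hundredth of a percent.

Unemployment rate ≈ 4.50%.

Employed = 808 + 28,681 + 6,164 = 35,653 (anyone who worked, including part-time for economic reasons, counts as employed).
Unemployed = 1,401 + 278 = 1,679 (jobless and actively searching, or on temporary layoff).
Labor force = 35,653 + 1,679 = 37,332.
Unemployment rate = 1,679 / 37,332 = 4.50%.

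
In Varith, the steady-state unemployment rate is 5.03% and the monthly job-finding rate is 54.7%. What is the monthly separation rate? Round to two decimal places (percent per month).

Separation rate ≈ 2.90% per month.

From u* = s/(s+f): s = u·f/(1−u).
s = 0.0503 × 54.7 / (1 − 0.0503) = 2.7514 / 0.9497 ≈ 2.90% per month.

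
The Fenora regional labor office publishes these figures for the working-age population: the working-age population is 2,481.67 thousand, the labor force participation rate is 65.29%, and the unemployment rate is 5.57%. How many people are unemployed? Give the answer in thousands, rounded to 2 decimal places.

About 90.25 thousand are unemployed.

Labor force = 0.6529 × 2,481.67 = 1,620.28 thousand.
Unemployed = 0.0557 × 1,620.28 ≈ 90.25 thousand.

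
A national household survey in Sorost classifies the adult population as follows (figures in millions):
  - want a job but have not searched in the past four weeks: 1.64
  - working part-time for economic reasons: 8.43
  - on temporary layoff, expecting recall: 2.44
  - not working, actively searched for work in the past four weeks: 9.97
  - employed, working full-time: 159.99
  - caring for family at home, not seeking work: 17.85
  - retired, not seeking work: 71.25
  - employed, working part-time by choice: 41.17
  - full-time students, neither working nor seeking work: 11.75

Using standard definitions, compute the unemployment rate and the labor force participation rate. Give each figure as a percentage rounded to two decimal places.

Unemployment rate ≈ 5.59%; labor force participation rate ≈ 68.42%.

Employed = 8.43 + 159.99 + 41.17 = 209.59 million (anyone who worked, including part-time for economic reasons, counts as employed).
Unemployed = 2.44 + 9.97 = 12.41 million (jobless and actively searching, or on temporary layoff).
Labor force = 209.59 + 12.41 = 222.00 million.
Not in labor force = 1.64 + 17.85 + 71.25 + 11.75 = 102.49 million (those not working and not actively searching are outside the labor force — including those who want a job but have given up searching).
Civilian working-age population = 222.00 + 102.49 = 324.49 million.
Unemployment rate = 12.41 / 222.00 = 5.59%.
Labor force participation rate = 222.00 / 324.49 = 68.42%.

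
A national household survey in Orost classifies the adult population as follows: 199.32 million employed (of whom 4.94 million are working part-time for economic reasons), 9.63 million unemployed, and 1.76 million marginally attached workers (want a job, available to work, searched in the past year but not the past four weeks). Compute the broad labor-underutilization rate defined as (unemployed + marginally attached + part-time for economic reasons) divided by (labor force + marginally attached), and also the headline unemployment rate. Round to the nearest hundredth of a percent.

Labor force = 199.32 + 9.63 = 208.95 million.
Numerator = 9.63 + 1.76 + 4.94 = 16.33 million.
Denominator = 208.95 + 1.76 = 210.71 million.
Broad rate = 16.33 / 210.71 = 7.75%.
Headline unemployment rate = 9.63 / 208.95 = 4.61%.

Broad underutilization rate ≈ 7.75%; headline unemployment rate ≈ 4.61%.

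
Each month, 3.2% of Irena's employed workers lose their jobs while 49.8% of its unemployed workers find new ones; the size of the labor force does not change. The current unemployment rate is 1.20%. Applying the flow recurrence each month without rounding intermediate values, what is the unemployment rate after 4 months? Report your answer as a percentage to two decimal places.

With a fixed labor force, u_{t+1} = u_t + s·(1−u_t) − f·u_t = u_t·(1−s−f) + s.
Here 1−s−f = 0.470 and s = 0.032.
u_1 = 0.012000 × 0.470 + 0.032 = 0.037640.
u_2 = 0.037640 × 0.470 + 0.032 = 0.049691.
u_3 = 0.049691 × 0.470 + 0.032 = 0.055355.
u_4 = 0.055355 × 0.470 + 0.032 = 0.058017.

Unemployment rate after four months ≈ 5.80%.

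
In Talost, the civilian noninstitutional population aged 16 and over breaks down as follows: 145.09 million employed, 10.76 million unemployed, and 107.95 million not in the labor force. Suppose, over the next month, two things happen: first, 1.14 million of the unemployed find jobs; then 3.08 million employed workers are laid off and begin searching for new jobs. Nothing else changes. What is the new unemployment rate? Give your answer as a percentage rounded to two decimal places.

New unemployment rate ≈ 8.15%.

Initially, labor force = 145.09 + 10.76 = 155.85 million, so u = 10.76/155.85 = 6.90%.
After the first change, unemployed falls and employed rises by 1.14; labor force unchanged → E = 146.23, U = 9.62, labor force = 155.85 million.
After the second change, employed falls and unemployed rises by 3.08; labor force unchanged → E = 143.15, U = 12.70, labor force = 155.85 million.
New unemployment rate = 12.70 / 155.85 = 8.15%.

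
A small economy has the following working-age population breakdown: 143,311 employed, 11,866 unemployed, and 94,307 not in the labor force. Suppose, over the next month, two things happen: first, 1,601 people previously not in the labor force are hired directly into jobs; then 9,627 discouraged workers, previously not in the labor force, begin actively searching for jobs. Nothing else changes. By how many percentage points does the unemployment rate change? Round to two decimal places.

Initially, labor force = 143,311 + 11,866 = 155,177, so u = 11,866/155,177 = 7.65%.
After the first change, employed and labor force both rise by 1,601; unemployed unchanged → E = 144,912, U = 11,866, labor force = 156,778.
After the second change, unemployed and labor force both rise by 9,627 → E = 144,912, U = 21,493, labor force = 166,405.
New unemployment rate = 21,493 / 166,405 = 12.92%.
Change = 12.92% − 7.65% = +5.27 percentage points.

The unemployment rate changes by +5.27 percentage points.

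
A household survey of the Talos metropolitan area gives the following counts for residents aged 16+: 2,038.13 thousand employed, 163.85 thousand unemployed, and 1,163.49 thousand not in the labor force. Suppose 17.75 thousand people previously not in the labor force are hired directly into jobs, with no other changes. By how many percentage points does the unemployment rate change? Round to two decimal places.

Initially, labor force = 2,038.13 + 163.85 = 2,201.98 thousand, so u = 163.85/2,201.98 = 7.44%.
After the change, employed and labor force both rise by 17.75; unemployed unchanged → E = 2,055.88, U = 163.85, labor force = 2,219.73 thousand.
New unemployment rate = 163.85 / 2,219.73 = 7.38%.
Change = 7.38% − 7.44% = −0.06 percentage points.

The unemployment rate changes by −0.06 percentage points.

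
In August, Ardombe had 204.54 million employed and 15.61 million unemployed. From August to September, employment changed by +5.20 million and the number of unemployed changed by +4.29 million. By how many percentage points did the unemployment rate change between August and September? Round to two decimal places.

The unemployment rate changed by +1.58 percentage points.

August: labor force = 204.54 + 15.61 = 220.15; u = 15.61/220.15 = 7.09%.
September: labor force = 209.74 + 19.90 = 229.64; u = 19.90/229.64 = 8.67%.
Change = 8.67% − 7.09% = +1.58 pp.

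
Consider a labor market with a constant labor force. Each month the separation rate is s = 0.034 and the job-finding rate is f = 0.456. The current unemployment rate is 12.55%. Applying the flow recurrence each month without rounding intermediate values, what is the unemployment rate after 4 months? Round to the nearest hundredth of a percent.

With a fixed labor force, u_{t+1} = u_t + s·(1−u_t) − f·u_t = u_t·(1−s−f) + s.
Here 1−s−f = 0.510 and s = 0.034.
u_1 = 0.125500 × 0.510 + 0.034 = 0.098005.
u_2 = 0.098005 × 0.510 + 0.034 = 0.083983.
u_3 = 0.083983 × 0.510 + 0.034 = 0.076831.
u_4 = 0.076831 × 0.510 + 0.034 = 0.073184.

Unemployment rate after four months ≈ 7.32%.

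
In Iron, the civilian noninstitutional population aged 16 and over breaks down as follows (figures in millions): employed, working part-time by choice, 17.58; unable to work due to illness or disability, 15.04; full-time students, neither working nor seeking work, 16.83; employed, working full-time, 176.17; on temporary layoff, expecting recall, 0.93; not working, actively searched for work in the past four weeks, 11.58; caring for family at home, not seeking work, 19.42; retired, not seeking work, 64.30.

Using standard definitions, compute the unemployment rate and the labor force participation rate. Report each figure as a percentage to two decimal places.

Unemployment rate ≈ 6.07%; labor force participation rate ≈ 64.09%.

Employed = 17.58 + 176.17 = 193.75 million.
Unemployed = 0.93 + 11.58 = 12.51 million (jobless and actively searching, or on temporary layoff).
Labor force = 193.75 + 12.51 = 206.26 million.
Not in labor force = 15.04 + 16.83 + 19.42 + 64.30 = 115.59 million (those not working and not actively searching are outside the labor force).
Civilian working-age population = 206.26 + 115.59 = 321.85 million.
Unemployment rate = 12.51 / 206.26 = 6.07%.
Labor force participation rate = 206.26 / 321.85 = 64.09%.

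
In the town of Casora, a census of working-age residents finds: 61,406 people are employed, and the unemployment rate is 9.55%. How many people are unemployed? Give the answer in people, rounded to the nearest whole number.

Let U be the number unemployed. The labor force is E + U, and U/(E+U) = 0.0955.
So U = 0.0955 × 61,406 / (1 − 0.0955) = 5864.27 / 0.9045 ≈ 6,483.

About 6,483 are unemployed.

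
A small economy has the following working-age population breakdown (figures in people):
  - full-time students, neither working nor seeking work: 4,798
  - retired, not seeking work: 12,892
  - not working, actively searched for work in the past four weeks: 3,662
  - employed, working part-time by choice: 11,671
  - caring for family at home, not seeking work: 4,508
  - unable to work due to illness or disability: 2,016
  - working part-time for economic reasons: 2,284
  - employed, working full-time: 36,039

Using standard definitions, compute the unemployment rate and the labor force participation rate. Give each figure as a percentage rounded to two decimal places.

Unemployment rate ≈ 6.82%; labor force participation rate ≈ 68.90%.

Employed = 11,671 + 2,284 + 36,039 = 49,994 (anyone who worked, including part-time for economic reasons, counts as employed).
Unemployed = 3,662.
Labor force = 49,994 + 3,662 = 53,656.
Not in labor force = 4,798 + 12,892 + 4,508 + 2,016 = 24,214 (those not working and not actively searching are outside the labor force).
Civilian working-age population = 53,656 + 24,214 = 77,870.
Unemployment rate = 3,662 / 53,656 = 6.82%.
Labor force participation rate = 53,656 / 77,870 = 68.90%.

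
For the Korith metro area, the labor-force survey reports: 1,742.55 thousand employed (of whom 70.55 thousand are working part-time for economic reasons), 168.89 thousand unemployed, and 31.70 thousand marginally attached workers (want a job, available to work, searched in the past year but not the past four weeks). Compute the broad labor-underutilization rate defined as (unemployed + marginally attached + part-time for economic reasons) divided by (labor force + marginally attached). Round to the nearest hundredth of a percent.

Broad underutilization rate ≈ 13.95%.

Labor force = 1,742.55 + 168.89 = 1,911.44 thousand.
Numerator = 168.89 + 31.70 + 70.55 = 271.14 thousand.
Denominator = 1,911.44 + 31.70 = 1,943.14 thousand.
Broad rate = 271.14 / 1,943.14 = 13.95%.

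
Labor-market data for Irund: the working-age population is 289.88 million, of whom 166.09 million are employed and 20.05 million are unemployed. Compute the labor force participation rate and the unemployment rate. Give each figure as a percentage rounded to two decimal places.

Labor force = employed + unemployed = 166.09 + 20.05 = 186.14 million.
Unemployment rate = 20.05 / 186.14 = 10.77%.
Labor force participation rate = 186.14 / 289.88 = 64.21%.

Labor force participation rate ≈ 64.21%; unemployment rate ≈ 10.77%.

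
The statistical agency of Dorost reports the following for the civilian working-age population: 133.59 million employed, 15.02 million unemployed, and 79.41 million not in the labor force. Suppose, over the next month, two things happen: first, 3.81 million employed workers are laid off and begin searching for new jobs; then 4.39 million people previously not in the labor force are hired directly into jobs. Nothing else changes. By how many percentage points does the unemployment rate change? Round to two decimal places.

The unemployment rate changes by +2.20 percentage points.

Initially, labor force = 133.59 + 15.02 = 148.61 million, so u = 15.02/148.61 = 10.11%.
After the first change, employed falls and unemployed rises by 3.81; labor force unchanged → E = 129.78, U = 18.83, labor force = 148.61 million.
After the second change, employed and labor force both rise by 4.39; unemployed unchanged → E = 134.17, U = 18.83, labor force = 153.00 million.
New unemployment rate = 18.83 / 153.00 = 12.31%.
Change = 12.31% − 10.11% = +2.20 percentage points.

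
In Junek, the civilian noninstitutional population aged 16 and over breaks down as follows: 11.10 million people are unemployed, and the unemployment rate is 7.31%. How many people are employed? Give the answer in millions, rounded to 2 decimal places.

About 140.75 million are employed.

Labor force = U / u = 11.10 / 0.0731 ≈ 151.85 million.
Employed = labor force − unemployed = 151.85 − 11.10 = 140.75 million.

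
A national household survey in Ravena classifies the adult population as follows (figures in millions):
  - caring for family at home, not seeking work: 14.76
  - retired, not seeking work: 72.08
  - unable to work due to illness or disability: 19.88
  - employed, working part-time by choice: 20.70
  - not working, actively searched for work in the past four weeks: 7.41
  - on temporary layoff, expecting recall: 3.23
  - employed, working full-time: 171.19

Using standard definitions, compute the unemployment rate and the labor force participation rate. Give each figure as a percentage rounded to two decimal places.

Unemployment rate ≈ 5.25%; labor force participation rate ≈ 65.49%.

Employed = 20.70 + 171.19 = 191.89 million.
Unemployed = 7.41 + 3.23 = 10.64 million (jobless and actively searching, or on temporary layoff).
Labor force = 191.89 + 10.64 = 202.53 million.
Not in labor force = 14.76 + 72.08 + 19.88 = 106.72 million (those not working and not actively searching are outside the labor force).
Civilian working-age population = 202.53 + 106.72 = 309.25 million.
Unemployment rate = 10.64 / 202.53 = 5.25%.
Labor force participation rate = 202.53 / 309.25 = 65.49%.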